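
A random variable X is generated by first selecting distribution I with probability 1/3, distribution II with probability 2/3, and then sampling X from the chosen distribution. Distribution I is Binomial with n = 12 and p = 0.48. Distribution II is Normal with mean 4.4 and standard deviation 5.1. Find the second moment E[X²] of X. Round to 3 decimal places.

For each component E[X²] = Var + (mean)², giving I: 36.1728; II: 45.37.
Overall E[X²] = 0.333333·36.1728 + 0.666667·45.37 = 42.3043.

42.304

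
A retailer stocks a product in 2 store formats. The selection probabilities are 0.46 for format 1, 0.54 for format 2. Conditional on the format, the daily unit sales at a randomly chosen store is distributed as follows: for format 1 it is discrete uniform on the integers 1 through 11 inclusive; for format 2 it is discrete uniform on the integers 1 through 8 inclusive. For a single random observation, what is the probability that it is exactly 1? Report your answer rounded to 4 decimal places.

Conditional on each format, P(X = 1): 1: 0.0909091; 2: 0.125.
By total probability, P(X = 1) = 0.46·0.0909091 + 0.54·0.125 = 0.109318.

0.1093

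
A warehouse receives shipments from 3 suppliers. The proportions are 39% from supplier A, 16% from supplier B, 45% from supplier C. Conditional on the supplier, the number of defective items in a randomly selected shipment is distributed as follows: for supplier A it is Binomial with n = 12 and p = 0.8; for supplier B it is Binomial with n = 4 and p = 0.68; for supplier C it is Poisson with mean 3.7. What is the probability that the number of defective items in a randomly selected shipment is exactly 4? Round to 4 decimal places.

0.1213

Conditional on each supplier, P(X = 4): A: 0.000519045; B: 0.213814; C: 0.193066.
By total probability, P(X = 4) = 0.39·0.000519045 + 0.16·0.213814 + 0.45·0.193066 = 0.121292.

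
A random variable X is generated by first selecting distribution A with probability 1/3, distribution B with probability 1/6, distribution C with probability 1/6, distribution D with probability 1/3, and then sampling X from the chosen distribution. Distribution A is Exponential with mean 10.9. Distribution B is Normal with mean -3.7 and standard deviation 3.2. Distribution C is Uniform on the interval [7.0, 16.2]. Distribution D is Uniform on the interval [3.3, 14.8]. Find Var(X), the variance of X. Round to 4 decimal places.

Per component, A: μ=10.9, E[X²]=237.62; B: μ=-3.7, E[X²]=23.93; C: μ=11.6, E[X²]=141.613; D: μ=9.05, E[X²]=92.9233.
E[X] = 0.333333·10.9 + 0.166667·-3.7 + 0.166667·11.6 + 0.333333·9.05 = 7.96667.
E[X²] = 0.333333·237.62 + 0.166667·23.93 + 0.166667·141.613 + 0.333333·92.9233 = 137.772.
Var(X) = E[X²] − (E[X])² = 137.772 − 63.4678 = 74.3039.

74.3039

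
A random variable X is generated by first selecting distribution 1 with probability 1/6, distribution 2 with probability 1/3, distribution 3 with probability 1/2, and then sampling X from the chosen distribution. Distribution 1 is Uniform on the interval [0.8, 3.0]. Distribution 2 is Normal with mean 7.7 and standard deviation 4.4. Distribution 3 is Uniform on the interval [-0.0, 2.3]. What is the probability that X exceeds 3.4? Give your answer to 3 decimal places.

Conditional on each component, P(X > 3.4): 1: 0; 2: 0.835783; 3: 0.
By total probability, P(X > 3.4) = 0.166667·0 + 0.333333·0.835783 + 0.5·0 = 0.278594.

0.279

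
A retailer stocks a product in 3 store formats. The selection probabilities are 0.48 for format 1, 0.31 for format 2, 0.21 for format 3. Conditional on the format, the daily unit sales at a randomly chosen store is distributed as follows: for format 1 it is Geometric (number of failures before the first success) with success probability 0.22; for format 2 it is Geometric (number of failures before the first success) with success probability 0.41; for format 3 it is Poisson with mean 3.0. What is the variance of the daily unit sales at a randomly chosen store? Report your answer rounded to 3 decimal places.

10.302

Per component, 1: μ=3.54545, E[X²]=28.686; 2: μ=1.43902, E[X²]=5.58061; 3: μ=3, E[X²]=12.
E[X] = 0.48·3.54545 + 0.31·1.43902 + 0.21·3 = 2.77792.
E[X²] = 0.48·28.686 + 0.31·5.58061 + 0.21·12 = 18.0192.
Var(X) = E[X²] − (E[X])² = 18.0192 − 7.71682 = 10.3024.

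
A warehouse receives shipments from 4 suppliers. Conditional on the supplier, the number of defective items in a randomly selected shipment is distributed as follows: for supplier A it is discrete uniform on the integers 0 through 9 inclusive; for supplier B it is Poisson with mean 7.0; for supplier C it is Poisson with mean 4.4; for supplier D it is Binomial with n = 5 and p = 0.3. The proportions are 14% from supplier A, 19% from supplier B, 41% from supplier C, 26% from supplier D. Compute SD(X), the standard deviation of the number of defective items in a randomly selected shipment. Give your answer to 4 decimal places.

Per component, A: μ=4.5, E[X²]=28.5; B: μ=7, E[X²]=56; C: μ=4.4, E[X²]=23.76; D: μ=1.5, E[X²]=3.3.
E[X] = 0.14·4.5 + 0.19·7 + 0.41·4.4 + 0.26·1.5 = 4.154.
E[X²] = 0.14·28.5 + 0.19·56 + 0.41·23.76 + 0.26·3.3 = 25.2296.
Var(X) = E[X²] − (E[X])² = 25.2296 − 17.2557 = 7.97388.
SD(X) = √7.97388 = 2.82381.

2.8238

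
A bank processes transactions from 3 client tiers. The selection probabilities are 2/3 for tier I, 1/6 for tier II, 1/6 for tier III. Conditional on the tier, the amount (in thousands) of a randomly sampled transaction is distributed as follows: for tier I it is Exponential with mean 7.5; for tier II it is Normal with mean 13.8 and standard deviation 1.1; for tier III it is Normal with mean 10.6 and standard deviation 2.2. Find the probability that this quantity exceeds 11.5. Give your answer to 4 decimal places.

Conditional on each tier, P(X > 11.5): I: 0.215815; II: 0.981732; III: 0.341236.
By total probability, P(X > 11.5) = 0.666667·0.215815 + 0.166667·0.981732 + 0.166667·0.341236 = 0.364371.

0.3644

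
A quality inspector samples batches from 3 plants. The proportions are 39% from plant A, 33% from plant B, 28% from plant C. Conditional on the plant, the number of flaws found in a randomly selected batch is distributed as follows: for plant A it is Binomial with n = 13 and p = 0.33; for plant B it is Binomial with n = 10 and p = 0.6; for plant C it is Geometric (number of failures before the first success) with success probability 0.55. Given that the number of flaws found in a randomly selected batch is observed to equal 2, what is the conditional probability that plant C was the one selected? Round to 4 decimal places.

0.4150

Likelihoods P(X=2 | ·): A: 0.10374; B: 0.0106168; C: 0.111375.
Posterior ∝ prior × likelihood. Numerator for C: 0.28·0.111375 = 0.031185.
Normalizing constant: 0.39·0.10374 + 0.33·0.0106168 + 0.28·0.111375 = 0.0751471.
P(C | observation) = 0.031185 / 0.0751471 = 0.414986.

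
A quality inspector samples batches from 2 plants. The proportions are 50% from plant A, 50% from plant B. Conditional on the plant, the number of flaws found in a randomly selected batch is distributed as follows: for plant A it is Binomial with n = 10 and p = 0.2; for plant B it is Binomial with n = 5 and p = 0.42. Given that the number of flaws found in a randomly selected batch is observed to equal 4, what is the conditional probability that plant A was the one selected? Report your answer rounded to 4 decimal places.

0.4939

Likelihoods P(X=4 | ·): A: 0.0880804; B: 0.0902392.
Posterior ∝ prior × likelihood. Numerator for A: 0.5·0.0880804 = 0.0440402.
Normalizing constant: 0.5·0.0880804 + 0.5·0.0902392 = 0.0891598.
P(A | observation) = 0.0440402 / 0.0891598 = 0.493947.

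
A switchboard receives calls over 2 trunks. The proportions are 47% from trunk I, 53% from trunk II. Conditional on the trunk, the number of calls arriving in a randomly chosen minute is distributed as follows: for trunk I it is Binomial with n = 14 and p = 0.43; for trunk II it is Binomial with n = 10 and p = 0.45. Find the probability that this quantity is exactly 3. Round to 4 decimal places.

Conditional on each trunk, P(X = 3): I: 0.0597214; II: 0.166478.
By total probability, P(X = 3) = 0.47·0.0597214 + 0.53·0.166478 = 0.116303.

0.1163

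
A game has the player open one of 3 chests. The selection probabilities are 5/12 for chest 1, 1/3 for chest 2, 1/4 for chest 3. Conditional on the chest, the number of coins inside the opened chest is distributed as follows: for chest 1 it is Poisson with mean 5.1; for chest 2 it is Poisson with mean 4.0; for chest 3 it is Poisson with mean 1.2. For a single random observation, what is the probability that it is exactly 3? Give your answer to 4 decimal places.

Conditional on each chest, P(X = 3): 1: 0.13479; 2: 0.195367; 3: 0.0867439.
By total probability, P(X = 3) = 0.416667·0.13479 + 0.333333·0.195367 + 0.25·0.0867439 = 0.142971.

0.1430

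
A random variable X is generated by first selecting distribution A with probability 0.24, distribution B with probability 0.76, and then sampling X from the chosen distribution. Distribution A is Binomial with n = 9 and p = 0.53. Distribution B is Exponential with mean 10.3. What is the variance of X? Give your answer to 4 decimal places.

86.7444

Per component, A: μ=4.77, E[X²]=24.9948; B: μ=10.3, E[X²]=212.18.
E[X] = 0.24·4.77 + 0.76·10.3 = 8.9728.
E[X²] = 0.24·24.9948 + 0.76·212.18 = 167.256.
Var(X) = E[X²] − (E[X])² = 167.256 − 80.5111 = 86.7444.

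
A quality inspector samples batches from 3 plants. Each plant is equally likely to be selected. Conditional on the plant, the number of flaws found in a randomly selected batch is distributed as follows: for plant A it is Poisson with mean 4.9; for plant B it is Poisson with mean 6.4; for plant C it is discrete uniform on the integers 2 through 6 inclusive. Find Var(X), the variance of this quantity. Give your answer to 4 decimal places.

5.4133

Per component, A: μ=4.9, E[X²]=28.91; B: μ=6.4, E[X²]=47.36; C: μ=4, E[X²]=18.
E[X] = 0.333333·4.9 + 0.333333·6.4 + 0.333333·4 = 5.1.
E[X²] = 0.333333·28.91 + 0.333333·47.36 + 0.333333·18 = 31.4233.
Var(X) = E[X²] − (E[X])² = 31.4233 − 26.01 = 5.41333.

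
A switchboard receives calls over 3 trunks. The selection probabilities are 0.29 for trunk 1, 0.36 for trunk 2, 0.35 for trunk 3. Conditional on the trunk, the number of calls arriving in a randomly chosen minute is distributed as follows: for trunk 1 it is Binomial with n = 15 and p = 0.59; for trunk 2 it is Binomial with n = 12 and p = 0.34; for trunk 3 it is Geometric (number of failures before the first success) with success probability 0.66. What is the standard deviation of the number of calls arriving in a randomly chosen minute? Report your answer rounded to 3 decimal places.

3.650

Per component, 1: μ=8.85, E[X²]=81.951; 2: μ=4.08, E[X²]=19.3392; 3: μ=0.515152, E[X²]=1.04591.
E[X] = 0.29·8.85 + 0.36·4.08 + 0.35·0.515152 = 4.2156.
E[X²] = 0.29·81.951 + 0.36·19.3392 + 0.35·1.04591 = 31.094.
Var(X) = E[X²] − (E[X])² = 31.094 − 17.7713 = 13.3227.
SD(X) = √13.3227 = 3.65002.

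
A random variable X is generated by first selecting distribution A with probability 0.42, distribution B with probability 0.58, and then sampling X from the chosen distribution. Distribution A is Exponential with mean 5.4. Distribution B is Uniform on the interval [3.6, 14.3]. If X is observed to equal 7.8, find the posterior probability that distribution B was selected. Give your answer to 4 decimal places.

0.7471

Likelihoods f(7.8 | ·): A: 0.0436809; B: 0.0934579.
Posterior ∝ prior × likelihood. Numerator for B: 0.58·0.0934579 = 0.0542056.
Normalizing constant: 0.42·0.0436809 + 0.58·0.0934579 = 0.0725516.
P(B | observation) = 0.0542056 / 0.0725516 = 0.747132.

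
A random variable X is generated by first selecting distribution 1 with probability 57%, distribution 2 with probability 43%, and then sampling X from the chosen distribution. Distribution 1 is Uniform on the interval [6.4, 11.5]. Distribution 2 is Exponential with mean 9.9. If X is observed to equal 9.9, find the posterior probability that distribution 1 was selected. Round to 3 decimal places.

0.875

Likelihoods f(9.9 | ·): 1: 0.196078; 2: 0.0371595.
Posterior ∝ prior × likelihood. Numerator for 1: 0.57·0.196078 = 0.111765.
Normalizing constant: 0.57·0.196078 + 0.43·0.0371595 = 0.127743.
P(1 | observation) = 0.111765 / 0.127743 = 0.874916.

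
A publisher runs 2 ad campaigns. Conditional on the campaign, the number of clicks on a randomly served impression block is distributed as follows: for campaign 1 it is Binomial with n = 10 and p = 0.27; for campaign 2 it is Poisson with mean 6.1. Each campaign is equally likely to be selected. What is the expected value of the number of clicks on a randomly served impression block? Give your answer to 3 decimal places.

4.400

Component means — 1: 2.7; 2: 6.1.
E[X] = 0.5·2.7 + 0.5·6.1 = 4.4.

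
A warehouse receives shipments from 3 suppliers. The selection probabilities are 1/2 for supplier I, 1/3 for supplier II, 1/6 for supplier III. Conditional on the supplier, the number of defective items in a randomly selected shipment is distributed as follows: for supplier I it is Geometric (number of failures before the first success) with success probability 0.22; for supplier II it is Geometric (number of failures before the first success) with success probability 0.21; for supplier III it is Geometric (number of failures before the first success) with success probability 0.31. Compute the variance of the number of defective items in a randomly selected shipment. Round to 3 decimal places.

Per component, I: μ=3.54545, E[X²]=28.686; II: μ=3.7619, E[X²]=32.0658; III: μ=2.22581, E[X²]=12.1342.
E[X] = 0.5·3.54545 + 0.333333·3.7619 + 0.166667·2.22581 = 3.39766.
E[X²] = 0.5·28.686 + 0.333333·32.0658 + 0.166667·12.1342 = 27.0539.
Var(X) = E[X²] − (E[X])² = 27.0539 − 11.5441 = 15.5098.

15.510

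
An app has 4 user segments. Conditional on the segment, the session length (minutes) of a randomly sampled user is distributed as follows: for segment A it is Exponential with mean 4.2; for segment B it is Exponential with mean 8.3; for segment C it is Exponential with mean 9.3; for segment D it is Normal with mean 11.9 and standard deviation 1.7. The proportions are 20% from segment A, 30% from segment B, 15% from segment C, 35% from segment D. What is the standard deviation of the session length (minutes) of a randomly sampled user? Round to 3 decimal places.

6.773

Per component, A: μ=4.2, E[X²]=35.28; B: μ=8.3, E[X²]=137.78; C: μ=9.3, E[X²]=172.98; D: μ=11.9, E[X²]=144.5.
E[X] = 0.2·4.2 + 0.3·8.3 + 0.15·9.3 + 0.35·11.9 = 8.89.
E[X²] = 0.2·35.28 + 0.3·137.78 + 0.15·172.98 + 0.35·144.5 = 124.912.
Var(X) = E[X²] − (E[X])² = 124.912 − 79.0321 = 45.8799.
SD(X) = √45.8799 = 6.77347.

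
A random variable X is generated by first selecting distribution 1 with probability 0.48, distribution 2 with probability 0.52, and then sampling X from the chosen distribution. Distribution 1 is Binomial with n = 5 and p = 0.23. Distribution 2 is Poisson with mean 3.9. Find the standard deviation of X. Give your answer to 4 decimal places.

2.0834

Per component, 1: μ=1.15, E[X²]=2.208; 2: μ=3.9, E[X²]=19.11.
E[X] = 0.48·1.15 + 0.52·3.9 = 2.58.
E[X²] = 0.48·2.208 + 0.52·19.11 = 10.997.
Var(X) = E[X²] − (E[X])² = 10.997 − 6.6564 = 4.34064.
SD(X) = √4.34064 = 2.08342.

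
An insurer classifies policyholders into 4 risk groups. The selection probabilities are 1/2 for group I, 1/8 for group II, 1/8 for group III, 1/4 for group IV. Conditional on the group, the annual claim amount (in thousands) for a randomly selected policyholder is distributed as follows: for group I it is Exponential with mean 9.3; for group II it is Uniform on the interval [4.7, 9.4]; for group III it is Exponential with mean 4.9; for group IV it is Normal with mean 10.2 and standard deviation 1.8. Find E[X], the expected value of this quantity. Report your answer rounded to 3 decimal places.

Component means — I: 9.3; II: 7.05; III: 4.9; IV: 10.2.
E[X] = 0.5·9.3 + 0.125·7.05 + 0.125·4.9 + 0.25·10.2 = 8.69375.

8.694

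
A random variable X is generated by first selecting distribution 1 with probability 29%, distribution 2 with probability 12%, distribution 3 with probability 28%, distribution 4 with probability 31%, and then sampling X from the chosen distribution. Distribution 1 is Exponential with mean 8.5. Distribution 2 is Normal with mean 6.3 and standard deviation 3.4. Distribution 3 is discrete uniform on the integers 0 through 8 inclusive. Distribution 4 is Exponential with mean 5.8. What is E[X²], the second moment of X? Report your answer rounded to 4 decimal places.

For each component E[X²] = Var + (mean)², giving 1: 144.5; 2: 51.25; 3: 22.6667; 4: 67.28.
Overall E[X²] = 0.29·144.5 + 0.12·51.25 + 0.28·22.6667 + 0.31·67.28 = 75.2585.

75.2585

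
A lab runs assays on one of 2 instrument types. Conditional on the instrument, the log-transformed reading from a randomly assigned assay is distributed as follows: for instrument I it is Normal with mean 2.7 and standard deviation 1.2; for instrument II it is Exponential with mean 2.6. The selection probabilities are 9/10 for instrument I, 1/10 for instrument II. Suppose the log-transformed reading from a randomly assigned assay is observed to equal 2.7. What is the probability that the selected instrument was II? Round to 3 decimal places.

Likelihoods f(2.7 | ·): I: 0.332452; II: 0.136153.
Posterior ∝ prior × likelihood. Numerator for II: 0.1·0.136153 = 0.0136153.
Normalizing constant: 0.9·0.332452 + 0.1·0.136153 = 0.312822.
P(II | observation) = 0.0136153 / 0.312822 = 0.0435242.

0.044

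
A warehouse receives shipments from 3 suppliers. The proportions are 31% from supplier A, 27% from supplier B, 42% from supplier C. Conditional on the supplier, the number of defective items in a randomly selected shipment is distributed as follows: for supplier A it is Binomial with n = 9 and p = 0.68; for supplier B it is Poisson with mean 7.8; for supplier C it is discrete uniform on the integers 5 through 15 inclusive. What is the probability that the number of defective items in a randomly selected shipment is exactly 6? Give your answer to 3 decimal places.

0.157

Conditional on each supplier, P(X = 6): A: 0.272134; B: 0.128156; C: 0.0909091.
By total probability, P(X = 6) = 0.31·0.272134 + 0.27·0.128156 + 0.42·0.0909091 = 0.157145.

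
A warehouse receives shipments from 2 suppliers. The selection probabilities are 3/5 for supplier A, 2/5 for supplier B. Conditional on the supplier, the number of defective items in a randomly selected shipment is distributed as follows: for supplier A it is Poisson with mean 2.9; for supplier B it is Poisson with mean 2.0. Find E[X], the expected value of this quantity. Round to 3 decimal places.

Component means — A: 2.9; B: 2.
E[X] = 0.6·2.9 + 0.4·2 = 2.54.

2.540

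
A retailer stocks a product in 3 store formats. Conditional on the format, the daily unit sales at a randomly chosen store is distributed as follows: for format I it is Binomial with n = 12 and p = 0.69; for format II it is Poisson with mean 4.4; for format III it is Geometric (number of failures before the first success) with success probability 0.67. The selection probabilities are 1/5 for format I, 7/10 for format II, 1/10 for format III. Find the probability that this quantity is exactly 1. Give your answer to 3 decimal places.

Conditional on each format, P(X = 1): I: 2.10382e-05; II: 0.0540203; III: 0.2211.
By total probability, P(X = 1) = 0.2·2.10382e-05 + 0.7·0.0540203 + 0.1·0.2211 = 0.0599284.

0.060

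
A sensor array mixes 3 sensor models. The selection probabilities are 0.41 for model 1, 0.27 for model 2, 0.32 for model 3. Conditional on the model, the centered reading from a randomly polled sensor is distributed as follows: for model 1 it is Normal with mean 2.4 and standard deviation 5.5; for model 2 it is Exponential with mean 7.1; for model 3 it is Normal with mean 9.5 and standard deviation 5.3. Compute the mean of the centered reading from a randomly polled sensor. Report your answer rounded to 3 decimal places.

5.941

Component means — 1: 2.4; 2: 7.1; 3: 9.5.
E[X] = 0.41·2.4 + 0.27·7.1 + 0.32·9.5 = 5.941.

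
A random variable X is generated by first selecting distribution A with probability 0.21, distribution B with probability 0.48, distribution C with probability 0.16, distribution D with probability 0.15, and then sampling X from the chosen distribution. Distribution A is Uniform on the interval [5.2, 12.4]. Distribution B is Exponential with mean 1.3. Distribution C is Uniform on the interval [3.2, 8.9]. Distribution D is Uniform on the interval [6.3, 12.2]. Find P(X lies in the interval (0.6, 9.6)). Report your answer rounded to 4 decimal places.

0.6745

Conditional on each component, P(0.6 < X < 9.6): A: 0.611111; B: 0.629692; C: 1; D: 0.559322.
By total probability, P(0.6 < X < 9.6) = 0.21·0.611111 + 0.48·0.629692 + 0.16·1 + 0.15·0.559322 = 0.674484.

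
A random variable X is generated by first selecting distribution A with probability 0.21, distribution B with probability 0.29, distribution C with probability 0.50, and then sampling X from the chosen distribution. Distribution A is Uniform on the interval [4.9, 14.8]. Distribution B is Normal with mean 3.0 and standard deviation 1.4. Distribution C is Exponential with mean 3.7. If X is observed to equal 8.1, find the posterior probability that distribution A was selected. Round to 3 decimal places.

0.582

Likelihoods f(8.1 | ·): A: 0.10101; B: 0.000374239; C: 0.0302723.
Posterior ∝ prior × likelihood. Numerator for A: 0.21·0.10101 = 0.0212121.
Normalizing constant: 0.21·0.10101 + 0.29·0.000374239 + 0.5·0.0302723 = 0.0364568.
P(A | observation) = 0.0212121 / 0.0364568 = 0.581843.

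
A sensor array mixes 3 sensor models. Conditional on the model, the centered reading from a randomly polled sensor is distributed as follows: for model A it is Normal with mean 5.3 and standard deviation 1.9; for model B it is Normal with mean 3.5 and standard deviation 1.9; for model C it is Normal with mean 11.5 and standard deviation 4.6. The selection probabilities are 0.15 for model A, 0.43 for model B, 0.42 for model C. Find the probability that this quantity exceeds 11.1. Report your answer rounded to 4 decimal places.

Conditional on each model, P(X > 11.1): A: 0.00113422; B: 3.16712e-05; C: 0.534647.
By total probability, P(X > 11.1) = 0.15·0.00113422 + 0.43·3.16712e-05 + 0.42·0.534647 = 0.224735.

0.2247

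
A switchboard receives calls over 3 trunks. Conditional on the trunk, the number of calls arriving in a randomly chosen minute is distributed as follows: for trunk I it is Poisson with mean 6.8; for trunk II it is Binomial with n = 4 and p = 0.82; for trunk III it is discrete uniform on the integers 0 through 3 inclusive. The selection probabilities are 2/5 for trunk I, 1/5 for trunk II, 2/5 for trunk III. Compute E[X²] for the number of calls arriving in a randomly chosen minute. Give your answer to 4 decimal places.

24.8858

For each component E[X²] = Var + (mean)², giving I: 53.04; II: 11.3488; III: 3.5.
Overall E[X²] = 0.4·53.04 + 0.2·11.3488 + 0.4·3.5 = 24.8858.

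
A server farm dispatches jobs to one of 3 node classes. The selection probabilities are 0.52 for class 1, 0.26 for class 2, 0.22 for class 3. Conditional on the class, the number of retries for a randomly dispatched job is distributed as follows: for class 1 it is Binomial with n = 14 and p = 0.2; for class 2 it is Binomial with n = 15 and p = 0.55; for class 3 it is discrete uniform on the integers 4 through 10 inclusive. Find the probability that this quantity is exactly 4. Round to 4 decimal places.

Conditional on each class, P(X = 4): 1: 0.17197; 2: 0.0191391; 3: 0.142857.
By total probability, P(X = 4) = 0.52·0.17197 + 0.26·0.0191391 + 0.22·0.142857 = 0.125829.

0.1258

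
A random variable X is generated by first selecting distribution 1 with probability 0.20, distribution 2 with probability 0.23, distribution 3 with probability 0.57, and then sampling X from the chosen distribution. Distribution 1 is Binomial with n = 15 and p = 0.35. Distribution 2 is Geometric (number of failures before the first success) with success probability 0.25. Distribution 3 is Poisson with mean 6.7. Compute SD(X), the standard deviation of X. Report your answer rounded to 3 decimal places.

3.087

Per component, 1: μ=5.25, E[X²]=30.975; 2: μ=3, E[X²]=21; 3: μ=6.7, E[X²]=51.59.
E[X] = 0.2·5.25 + 0.23·3 + 0.57·6.7 = 5.559.
E[X²] = 0.2·30.975 + 0.23·21 + 0.57·51.59 = 40.4313.
Var(X) = E[X²] − (E[X])² = 40.4313 − 30.9025 = 9.52882.
SD(X) = √9.52882 = 3.08688.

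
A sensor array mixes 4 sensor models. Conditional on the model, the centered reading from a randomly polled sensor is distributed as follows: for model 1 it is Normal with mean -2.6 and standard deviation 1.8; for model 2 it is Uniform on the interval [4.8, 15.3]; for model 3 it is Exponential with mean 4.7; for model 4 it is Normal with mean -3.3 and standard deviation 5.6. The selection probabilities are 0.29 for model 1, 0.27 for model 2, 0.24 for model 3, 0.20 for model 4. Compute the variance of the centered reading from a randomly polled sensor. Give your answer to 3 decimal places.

Per component, 1: μ=-2.6, E[X²]=10; 2: μ=10.05, E[X²]=110.19; 3: μ=4.7, E[X²]=44.18; 4: μ=-3.3, E[X²]=42.25.
E[X] = 0.29·-2.6 + 0.27·10.05 + 0.24·4.7 + 0.2·-3.3 = 2.4275.
E[X²] = 0.29·10 + 0.27·110.19 + 0.24·44.18 + 0.2·42.25 = 51.7045.
Var(X) = E[X²] − (E[X])² = 51.7045 − 5.89276 = 45.8117.

45.812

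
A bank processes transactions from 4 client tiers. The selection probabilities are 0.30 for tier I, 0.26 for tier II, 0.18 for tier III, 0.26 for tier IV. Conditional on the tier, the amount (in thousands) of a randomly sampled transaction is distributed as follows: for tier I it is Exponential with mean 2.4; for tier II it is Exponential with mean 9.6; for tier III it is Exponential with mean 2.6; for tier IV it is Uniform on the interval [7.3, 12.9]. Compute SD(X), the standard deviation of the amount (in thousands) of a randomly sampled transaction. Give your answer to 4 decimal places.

Per component, I: μ=2.4, E[X²]=11.52; II: μ=9.6, E[X²]=184.32; III: μ=2.6, E[X²]=13.52; IV: μ=10.1, E[X²]=104.623.
E[X] = 0.3·2.4 + 0.26·9.6 + 0.18·2.6 + 0.26·10.1 = 6.31.
E[X²] = 0.3·11.52 + 0.26·184.32 + 0.18·13.52 + 0.26·104.623 = 81.0149.
Var(X) = E[X²] − (E[X])² = 81.0149 − 39.8161 = 41.1988.
SD(X) = √41.1988 = 6.41863.

6.4186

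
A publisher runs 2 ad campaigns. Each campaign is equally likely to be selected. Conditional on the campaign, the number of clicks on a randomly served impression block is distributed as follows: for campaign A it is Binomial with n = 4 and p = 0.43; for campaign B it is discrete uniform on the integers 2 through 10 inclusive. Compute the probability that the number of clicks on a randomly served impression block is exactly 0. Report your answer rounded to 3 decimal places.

Conditional on each campaign, P(X = 0): A: 0.10556; B: 0.
By total probability, P(X = 0) = 0.5·0.10556 + 0.5·0 = 0.05278.

0.053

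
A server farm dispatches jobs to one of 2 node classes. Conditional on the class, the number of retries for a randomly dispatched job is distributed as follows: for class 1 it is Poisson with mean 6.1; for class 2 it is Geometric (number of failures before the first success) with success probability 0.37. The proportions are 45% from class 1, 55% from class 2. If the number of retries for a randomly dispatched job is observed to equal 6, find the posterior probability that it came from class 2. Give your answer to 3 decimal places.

Likelihoods P(X=6 | ·): 1: 0.160491; 2: 0.0231337.
Posterior ∝ prior × likelihood. Numerator for 2: 0.55·0.0231337 = 0.0127235.
Normalizing constant: 0.45·0.160491 + 0.55·0.0231337 = 0.0849444.
P(2 | observation) = 0.0127235 / 0.0849444 = 0.149787.

0.150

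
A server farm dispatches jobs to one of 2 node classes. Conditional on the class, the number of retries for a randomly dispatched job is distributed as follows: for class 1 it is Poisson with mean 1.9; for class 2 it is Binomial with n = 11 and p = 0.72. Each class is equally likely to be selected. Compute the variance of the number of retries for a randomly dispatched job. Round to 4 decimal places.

Per component, 1: μ=1.9, E[X²]=5.51; 2: μ=7.92, E[X²]=64.944.
E[X] = 0.5·1.9 + 0.5·7.92 = 4.91.
E[X²] = 0.5·5.51 + 0.5·64.944 = 35.227.
Var(X) = E[X²] − (E[X])² = 35.227 − 24.1081 = 11.1189.

11.1189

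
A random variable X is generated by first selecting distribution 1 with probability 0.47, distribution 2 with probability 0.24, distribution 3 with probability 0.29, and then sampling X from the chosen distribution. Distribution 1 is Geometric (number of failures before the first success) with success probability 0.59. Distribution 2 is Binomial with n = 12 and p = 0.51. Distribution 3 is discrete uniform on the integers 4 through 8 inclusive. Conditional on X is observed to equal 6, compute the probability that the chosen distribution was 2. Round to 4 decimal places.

Likelihoods P(X=6 | ·): 1: 0.00280256; 2: 0.225045; 3: 0.2.
Posterior ∝ prior × likelihood. Numerator for 2: 0.24·0.225045 = 0.0540108.
Normalizing constant: 0.47·0.00280256 + 0.24·0.225045 + 0.29·0.2 = 0.113328.
P(2 | observation) = 0.0540108 / 0.113328 = 0.476588.

0.4766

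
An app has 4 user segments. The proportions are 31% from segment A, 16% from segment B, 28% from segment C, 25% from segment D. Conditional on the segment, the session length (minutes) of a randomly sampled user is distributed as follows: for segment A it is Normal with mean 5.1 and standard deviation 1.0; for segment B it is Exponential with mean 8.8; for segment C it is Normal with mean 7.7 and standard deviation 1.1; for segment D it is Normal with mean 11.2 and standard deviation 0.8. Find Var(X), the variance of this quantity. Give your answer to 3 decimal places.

Per component, A: μ=5.1, E[X²]=27.01; B: μ=8.8, E[X²]=154.88; C: μ=7.7, E[X²]=60.5; D: μ=11.2, E[X²]=126.08.
E[X] = 0.31·5.1 + 0.16·8.8 + 0.28·7.7 + 0.25·11.2 = 7.945.
E[X²] = 0.31·27.01 + 0.16·154.88 + 0.28·60.5 + 0.25·126.08 = 81.6139.
Var(X) = E[X²] − (E[X])² = 81.6139 − 63.123 = 18.4909.

18.491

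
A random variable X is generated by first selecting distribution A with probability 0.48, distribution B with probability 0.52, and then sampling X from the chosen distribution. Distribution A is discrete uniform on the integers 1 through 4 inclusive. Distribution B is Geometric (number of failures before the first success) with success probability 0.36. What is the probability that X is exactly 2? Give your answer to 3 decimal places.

Conditional on each component, P(X = 2): A: 0.25; B: 0.147456.
By total probability, P(X = 2) = 0.48·0.25 + 0.52·0.147456 = 0.196677.

0.197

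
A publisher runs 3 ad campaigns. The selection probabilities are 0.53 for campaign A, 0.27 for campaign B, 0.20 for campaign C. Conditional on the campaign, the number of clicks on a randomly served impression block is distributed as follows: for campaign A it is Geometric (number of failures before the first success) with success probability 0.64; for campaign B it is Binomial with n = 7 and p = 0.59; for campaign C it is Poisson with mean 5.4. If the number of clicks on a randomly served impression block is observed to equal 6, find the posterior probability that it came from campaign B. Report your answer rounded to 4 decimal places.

Likelihoods P(X=6 | ·): A: 0.00139314; B: 0.121058; C: 0.155539.
Posterior ∝ prior × likelihood. Numerator for B: 0.27·0.121058 = 0.0326857.
Normalizing constant: 0.53·0.00139314 + 0.27·0.121058 + 0.2·0.155539 = 0.0645319.
P(B | observation) = 0.0326857 / 0.0645319 = 0.506504.

0.5065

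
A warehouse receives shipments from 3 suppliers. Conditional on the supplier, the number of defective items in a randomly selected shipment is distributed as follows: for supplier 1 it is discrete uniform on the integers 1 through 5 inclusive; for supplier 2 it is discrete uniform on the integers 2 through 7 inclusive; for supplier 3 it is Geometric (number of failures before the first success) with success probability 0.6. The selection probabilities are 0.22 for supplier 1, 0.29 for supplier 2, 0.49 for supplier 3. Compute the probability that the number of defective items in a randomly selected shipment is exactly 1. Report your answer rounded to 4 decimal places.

0.1616

Conditional on each supplier, P(X = 1): 1: 0.2; 2: 0; 3: 0.24.
By total probability, P(X = 1) = 0.22·0.2 + 0.29·0 + 0.49·0.24 = 0.1616.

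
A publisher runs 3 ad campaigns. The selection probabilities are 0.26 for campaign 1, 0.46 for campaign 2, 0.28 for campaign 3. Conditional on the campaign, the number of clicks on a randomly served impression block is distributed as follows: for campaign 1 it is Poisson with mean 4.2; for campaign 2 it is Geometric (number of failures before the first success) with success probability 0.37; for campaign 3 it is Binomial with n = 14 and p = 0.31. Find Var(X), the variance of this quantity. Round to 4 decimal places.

5.6905

Per component, 1: μ=4.2, E[X²]=21.84; 2: μ=1.7027, E[X²]=7.5011; 3: μ=4.34, E[X²]=21.8302.
E[X] = 0.26·4.2 + 0.46·1.7027 + 0.28·4.34 = 3.09044.
E[X²] = 0.26·21.84 + 0.46·7.5011 + 0.28·21.8302 = 15.2414.
Var(X) = E[X²] − (E[X])² = 15.2414 − 9.55084 = 5.69052.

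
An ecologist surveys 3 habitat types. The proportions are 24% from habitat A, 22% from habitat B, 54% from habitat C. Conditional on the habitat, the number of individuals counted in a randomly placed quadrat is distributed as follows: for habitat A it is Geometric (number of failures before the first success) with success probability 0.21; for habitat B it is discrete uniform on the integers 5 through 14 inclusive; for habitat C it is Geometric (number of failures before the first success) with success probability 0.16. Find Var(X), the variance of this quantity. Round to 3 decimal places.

Per component, A: μ=3.7619, E[X²]=32.0658; B: μ=9.5, E[X²]=98.5; C: μ=5.25, E[X²]=60.375.
E[X] = 0.24·3.7619 + 0.22·9.5 + 0.54·5.25 = 5.82786.
E[X²] = 0.24·32.0658 + 0.22·98.5 + 0.54·60.375 = 61.9683.
Var(X) = E[X²] − (E[X])² = 61.9683 − 33.9639 = 28.0044.

28.004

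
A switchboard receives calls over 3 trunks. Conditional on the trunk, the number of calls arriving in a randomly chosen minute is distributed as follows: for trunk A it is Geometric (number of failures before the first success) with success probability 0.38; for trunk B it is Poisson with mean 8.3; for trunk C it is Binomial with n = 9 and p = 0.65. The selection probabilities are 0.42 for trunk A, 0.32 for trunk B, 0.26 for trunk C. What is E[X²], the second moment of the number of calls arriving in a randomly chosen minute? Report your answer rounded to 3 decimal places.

For each component E[X²] = Var + (mean)², giving A: 6.95568; B: 77.19; C: 36.27.
Overall E[X²] = 0.42·6.95568 + 0.32·77.19 + 0.26·36.27 = 37.0524.

37.052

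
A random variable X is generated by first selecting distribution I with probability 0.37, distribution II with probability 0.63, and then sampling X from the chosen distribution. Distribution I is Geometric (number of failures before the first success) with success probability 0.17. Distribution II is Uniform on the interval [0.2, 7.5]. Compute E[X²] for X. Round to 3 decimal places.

For each component E[X²] = Var + (mean)², giving I: 52.5571; II: 19.2633.
Overall E[X²] = 0.37·52.5571 + 0.63·19.2633 = 31.582.

31.582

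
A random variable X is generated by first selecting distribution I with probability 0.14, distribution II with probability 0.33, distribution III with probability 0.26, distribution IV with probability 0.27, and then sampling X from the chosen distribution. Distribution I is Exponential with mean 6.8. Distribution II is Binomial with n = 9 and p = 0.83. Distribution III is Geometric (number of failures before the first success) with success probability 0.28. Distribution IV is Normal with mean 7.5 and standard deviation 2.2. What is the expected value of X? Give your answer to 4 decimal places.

Component means — I: 6.8; II: 7.47; III: 2.57143; IV: 7.5.
E[X] = 0.14·6.8 + 0.33·7.47 + 0.26·2.57143 + 0.27·7.5 = 6.11067.

6.1107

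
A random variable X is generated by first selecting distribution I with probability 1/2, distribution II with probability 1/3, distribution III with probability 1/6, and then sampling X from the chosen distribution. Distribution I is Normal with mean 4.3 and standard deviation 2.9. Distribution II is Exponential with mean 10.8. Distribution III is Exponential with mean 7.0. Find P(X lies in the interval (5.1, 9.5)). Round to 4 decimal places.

Conditional on each component, P(5.1 < X < 9.5): I: 0.354849; II: 0.208678; III: 0.225203.
By total probability, P(5.1 < X < 9.5) = 0.5·0.354849 + 0.333333·0.208678 + 0.166667·0.225203 = 0.284518.

0.2845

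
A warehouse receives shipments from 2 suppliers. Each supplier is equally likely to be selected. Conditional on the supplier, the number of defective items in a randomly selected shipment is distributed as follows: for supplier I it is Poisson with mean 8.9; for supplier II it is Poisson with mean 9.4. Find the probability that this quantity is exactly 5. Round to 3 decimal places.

Conditional on each supplier, P(X = 5): I: 0.063467; II: 0.0505929.
By total probability, P(X = 5) = 0.5·0.063467 + 0.5·0.0505929 = 0.05703.

0.057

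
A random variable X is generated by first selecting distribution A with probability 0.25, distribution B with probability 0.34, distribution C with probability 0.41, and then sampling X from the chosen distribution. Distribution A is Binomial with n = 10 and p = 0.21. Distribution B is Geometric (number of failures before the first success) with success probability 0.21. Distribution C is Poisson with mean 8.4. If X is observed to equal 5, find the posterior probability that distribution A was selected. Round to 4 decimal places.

Likelihoods P(X=5 | ·): A: 0.0316689; B: 0.0646182; C: 0.0783685.
Posterior ∝ prior × likelihood. Numerator for A: 0.25·0.0316689 = 0.00791722.
Normalizing constant: 0.25·0.0316689 + 0.34·0.0646182 + 0.41·0.0783685 = 0.0620185.
P(A | observation) = 0.00791722 / 0.0620185 = 0.127659.

0.1277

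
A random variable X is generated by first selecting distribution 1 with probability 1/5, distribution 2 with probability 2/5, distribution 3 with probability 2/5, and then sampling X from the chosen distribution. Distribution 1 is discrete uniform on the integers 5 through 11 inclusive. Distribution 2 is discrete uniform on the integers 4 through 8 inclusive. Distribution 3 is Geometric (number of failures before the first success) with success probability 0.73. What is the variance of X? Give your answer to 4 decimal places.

11.8519

Per component, 1: μ=8, E[X²]=68; 2: μ=6, E[X²]=38; 3: μ=0.369863, E[X²]=0.64346.
E[X] = 0.2·8 + 0.4·6 + 0.4·0.369863 = 4.14795.
E[X²] = 0.2·68 + 0.4·38 + 0.4·0.64346 = 29.0574.
Var(X) = E[X²] − (E[X])² = 29.0574 − 17.2054 = 11.8519.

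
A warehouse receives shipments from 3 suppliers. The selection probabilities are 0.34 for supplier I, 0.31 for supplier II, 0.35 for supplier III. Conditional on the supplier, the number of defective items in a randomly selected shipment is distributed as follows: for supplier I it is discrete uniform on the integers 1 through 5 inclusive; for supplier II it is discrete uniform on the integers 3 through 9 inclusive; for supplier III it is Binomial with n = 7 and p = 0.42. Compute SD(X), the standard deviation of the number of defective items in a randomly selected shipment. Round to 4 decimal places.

2.1170

Per component, I: μ=3, E[X²]=11; II: μ=6, E[X²]=40; III: μ=2.94, E[X²]=10.3488.
E[X] = 0.34·3 + 0.31·6 + 0.35·2.94 = 3.909.
E[X²] = 0.34·11 + 0.31·40 + 0.35·10.3488 = 19.7621.
Var(X) = E[X²] − (E[X])² = 19.7621 − 15.2803 = 4.4818.
SD(X) = √4.4818 = 2.11703.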